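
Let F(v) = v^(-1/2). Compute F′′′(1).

-15/8

The coefficient of (v - 1)^3 in the expansion is -5/16, so F′′′(1) = 3! * (-5/16) = -15/8.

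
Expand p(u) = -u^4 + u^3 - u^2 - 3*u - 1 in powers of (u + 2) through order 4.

-(u + 2)^4 + 9*(u + 2)^3 - 31*(u + 2)^2 + 45*(u + 2) - 23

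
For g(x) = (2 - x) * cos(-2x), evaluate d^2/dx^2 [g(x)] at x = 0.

Distribute the polynomial across the series and collect like powers.
From the series, [x^2] g = -4; multiply by 2! = 2 to get -8.

-8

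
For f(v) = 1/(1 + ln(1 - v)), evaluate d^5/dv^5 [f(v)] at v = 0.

694

Substitute the inner expansion into the outer series and collect powers.
From the series, [v^5] f = 347/60; multiply by 5! = 120 to get 694.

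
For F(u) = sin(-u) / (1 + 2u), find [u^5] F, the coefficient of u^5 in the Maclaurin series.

-1841/120

Expand each factor separately, then convolve coefficients.
F(0) = 0
F′(0) = -1
F′′(0) = 4
F′′′(0) = -23
F^(4)(0) = 184
F^(5)(0) = -1841
So c_5 = F^(5)(0)/5! = -1841/120.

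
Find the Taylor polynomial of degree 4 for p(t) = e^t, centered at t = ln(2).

p(ln(2)) = 2
p′(ln(2)) = 2
p′′(ln(2)) = 2
p′′′(ln(2)) = 2
p^(4)(ln(2)) = 2
The Taylor polynomial is Σ p^(k)(ln(2))/k! · (t - ln(2))^k.

(t - ln(2))^4/12 + (t - ln(2))^3/3 + (t - ln(2))^2 + 2*(t - ln(2)) + 2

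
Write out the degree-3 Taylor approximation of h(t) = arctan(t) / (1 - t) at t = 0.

Use 1/(1 - r) = Σ r^k on the denominator, then take the Cauchy product.
[t^0] = 0;  [t^1] = 1;  [t^2] = 1;  [t^3] = 2/3.

2*t^3/3 + t^2 + t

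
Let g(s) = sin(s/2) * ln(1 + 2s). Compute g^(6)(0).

Multiply the two series term by term and collect like powers.
The coefficient of s^6 in the expansion is 3623/1152, so g^(6)(0) = 6! * (3623/1152) = 18115/8.

18115/8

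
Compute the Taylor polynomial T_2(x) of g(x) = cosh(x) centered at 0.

x^2/2 + 1

[x^0] = 1;  [x^1] = 0;  [x^2] = 1/2.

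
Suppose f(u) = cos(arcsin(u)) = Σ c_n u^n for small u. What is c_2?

-1/2

Substitute the inner expansion into the outer series and collect powers.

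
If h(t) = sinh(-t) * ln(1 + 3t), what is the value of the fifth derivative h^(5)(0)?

Take the Cauchy product of the two expansions.
The coefficient of t^5 in the expansion is 21, so h^(5)(0) = 5! * (21) = 2520.

2520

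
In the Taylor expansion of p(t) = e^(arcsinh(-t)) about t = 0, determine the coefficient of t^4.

Plug the Maclaurin series of the inner function into that of the outer and collect terms.

-1/8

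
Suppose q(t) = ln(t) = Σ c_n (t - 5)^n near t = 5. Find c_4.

q(5) = ln(5)
q′(5) = 1/5
q′′(5) = -1/25
q′′′(5) = 2/125
q^(4)(5) = -6/625
The Taylor polynomial is Σ q^(k)(5)/k! · (t - 5)^k.

-1/2500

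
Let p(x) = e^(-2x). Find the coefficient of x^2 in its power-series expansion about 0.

2

Apply the Taylor formula c_k = f^(k)(a)/k!.
[x^0] = 1;  [x^1] = -2;  [x^2] = 2.
So c_2 = p′′(0)/2! = 2.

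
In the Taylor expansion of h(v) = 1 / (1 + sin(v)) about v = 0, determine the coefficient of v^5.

Expand as Σ (-1)^k u^k with u equal to the inner function's series.
h(0) = 1
h′(0) = -1
h′′(0) = 2
h′′′(0) = -5
h^(4)(0) = 16
h^(5)(0) = -61
So c_5 = h^(5)(0)/5! = -61/120.

-61/120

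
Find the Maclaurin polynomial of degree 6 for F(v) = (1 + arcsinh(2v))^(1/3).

Plug the Maclaurin series of the inner function into that of the outer and collect terms.
F(0) = 1
F′(0) = 2/3
F′′(0) = -8/9
F′′′(0) = 8/27
F^(4)(0) = -128/81
F^(5)(0) = 22688/243
F^(6)(0) = -530432/729
Dividing each by k! gives the coefficients c_0, ..., c_6.

-33152*v^6/32805 + 2836*v^5/3645 - 16*v^4/243 + 4*v^3/81 - 4*v^2/9 + 2*v/3 + 1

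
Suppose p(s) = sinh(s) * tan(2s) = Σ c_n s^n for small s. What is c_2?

2

Write out both Maclaurin series and multiply, keeping only the needed powers.
So c_2 = p′′(0)/2! = 2.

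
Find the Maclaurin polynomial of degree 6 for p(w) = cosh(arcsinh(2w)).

4*w^6 - 2*w^4 + 2*w^2 + 1

Substitute the inner expansion into the outer series and collect powers.
p(0) = 1
p′(0) = 0
p′′(0) = 4
p′′′(0) = 0
p^(4)(0) = -48
p^(5)(0) = 0
p^(6)(0) = 2880
Dividing each by k! gives the coefficients c_0, ..., c_6.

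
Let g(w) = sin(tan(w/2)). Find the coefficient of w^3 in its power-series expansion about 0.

1/48

Let u equal the inner series; expand the outer function in u and truncate.
g(0) = 0
g′(0) = 1/2
g′′(0) = 0
g′′′(0) = 1/8
So c_3 = g′′′(0)/3! = 1/48.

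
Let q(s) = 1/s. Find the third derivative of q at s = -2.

-3/8

The coefficient of (s + 2)^3 in the expansion is -1/16, so q′′′(-2) = 3! * (-1/16) = -3/8.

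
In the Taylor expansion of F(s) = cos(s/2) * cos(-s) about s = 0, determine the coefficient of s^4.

Expand each factor separately, then convolve coefficients.
F(0) = 1
F′(0) = 0
F′′(0) = -5/4
F′′′(0) = 0
F^(4)(0) = 41/16
Dividing each by k! gives the coefficients c_0, ..., c_4.

41/384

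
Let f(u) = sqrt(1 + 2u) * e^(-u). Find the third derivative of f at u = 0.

Take the Cauchy product of the two expansions.
The coefficient of u^3 in the expansion is 4/3, so f′′′(0) = 3! * (4/3) = 8.

8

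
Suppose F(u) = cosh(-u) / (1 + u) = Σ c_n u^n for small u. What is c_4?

Write out both Maclaurin series and multiply, keeping only the needed powers.
[u^0] = 1;  [u^1] = -1;  [u^2] = 3/2;  [u^3] = -3/2;  [u^4] = 37/24.
So c_4 = F^(4)(0)/4! = 37/24.

37/24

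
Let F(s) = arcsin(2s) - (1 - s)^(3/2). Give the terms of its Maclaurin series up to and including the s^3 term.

61*s^3/48 - 3*s^2/8 + 7*s/2 - 1

Add the two expansions coefficient-wise.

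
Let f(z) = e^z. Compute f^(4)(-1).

e^(-1)

The coefficient of (z + 1)^4 in the expansion is e^(-1)/24, so f^(4)(-1) = 4! * (e^(-1)/24) = e^(-1).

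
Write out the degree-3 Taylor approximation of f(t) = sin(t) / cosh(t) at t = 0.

Invert the denominator's series and multiply.
[t^0] = 0;  [t^1] = 1;  [t^2] = 0;  [t^3] = -2/3.

-2*t^3/3 + t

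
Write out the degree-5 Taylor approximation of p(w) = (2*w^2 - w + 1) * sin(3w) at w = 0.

-279*w^5/40 + 9*w^4/2 + 3*w^3/2 - 3*w^2 + 3*w

Multiply each power in the prefactor through the base expansion.
[w^0] = 0;  [w^1] = 3;  [w^2] = -3;  [w^3] = 3/2;  [w^4] = 9/2;  [w^5] = -279/40.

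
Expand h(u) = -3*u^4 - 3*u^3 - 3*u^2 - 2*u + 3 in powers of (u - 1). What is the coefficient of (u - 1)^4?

h(1) = -8
h′(1) = -29
h′′(1) = -60
h′′′(1) = -90
h^(4)(1) = -72
So c_4 = h^(4)(1)/4! = -3.

-3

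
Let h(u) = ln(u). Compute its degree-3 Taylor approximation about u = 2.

Use the known series and substitute for the argument.
h(2) = ln(2)
h′(2) = 1/2
h′′(2) = -1/4
h′′′(2) = 1/4
Then c_k = h^(k)(2)/k! gives each Taylor coefficient.

(u - 2)^3/24 - (u - 2)^2/8 + (u - 2)/2 + ln(2)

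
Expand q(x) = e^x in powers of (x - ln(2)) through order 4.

Differentiate repeatedly and evaluate at the center.
q(ln(2)) = 2
q′(ln(2)) = 2
q′′(ln(2)) = 2
q′′′(ln(2)) = 2
q^(4)(ln(2)) = 2
Dividing each by k! gives the coefficients c_0, ..., c_4.

(x - ln(2))^4/12 + (x - ln(2))^3/3 + (x - ln(2))^2 + 2*(x - ln(2)) + 2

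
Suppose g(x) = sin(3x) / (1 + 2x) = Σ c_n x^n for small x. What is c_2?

-6

Expand each factor separately, then convolve coefficients.
g(0) = 0
g′(0) = 3
g′′(0) = -12
So c_2 = g′′(0)/2! = -6.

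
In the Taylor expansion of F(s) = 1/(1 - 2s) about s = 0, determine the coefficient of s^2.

4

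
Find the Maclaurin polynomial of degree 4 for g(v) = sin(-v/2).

v^3/48 - v/2

Use the known series and substitute for the argument.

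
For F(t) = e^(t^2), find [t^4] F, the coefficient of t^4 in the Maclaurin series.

F(0) = 1
F′(0) = 0
F′′(0) = 2
F′′′(0) = 0
F^(4)(0) = 12
So c_4 = F^(4)(0)/4! = 1/2.

1/2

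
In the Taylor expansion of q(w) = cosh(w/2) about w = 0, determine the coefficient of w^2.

Use the known series and substitute for the argument.
So c_2 = q′′(0)/2! = 1/8.

1/8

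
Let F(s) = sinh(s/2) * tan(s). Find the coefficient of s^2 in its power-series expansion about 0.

1/2

Write out both Maclaurin series and multiply, keeping only the needed powers.
[s^0] = 0;  [s^1] = 0;  [s^2] = 1/2.
So c_2 = F′′(0)/2! = 1/2.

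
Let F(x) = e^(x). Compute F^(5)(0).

Apply the Taylor formula c_k = f^(k)(a)/k!.
The coefficient of x^5 in the expansion is 1/120, so F^(5)(0) = 5! * (1/120) = 1.

1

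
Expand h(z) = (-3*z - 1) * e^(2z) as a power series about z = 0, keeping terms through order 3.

Distribute the polynomial across the series and collect like powers.
h(0) = -1
h′(0) = -5
h′′(0) = -16
h′′′(0) = -44

-22*z^3/3 - 8*z^2 - 5*z - 1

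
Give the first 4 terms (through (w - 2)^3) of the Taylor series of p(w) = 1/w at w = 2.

p(2) = 1/2
p′(2) = -1/4
p′′(2) = 1/4
p′′′(2) = -3/8
Then c_k = p^(k)(2)/k! gives each Taylor coefficient.

-(w - 2)^3/16 + (w - 2)^2/8 - (w - 2)/4 + 1/2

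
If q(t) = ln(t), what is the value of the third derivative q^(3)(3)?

2/27

Use the known series and substitute for the argument.
The coefficient of (t - 3)^3 in the expansion is 1/81, so q′′′(3) = 3! * (1/81) = 2/27.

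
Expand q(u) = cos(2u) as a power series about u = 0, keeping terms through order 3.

Compute the successive derivatives at the expansion point and divide by k!.
q(0) = 1
q′(0) = 0
q′′(0) = -4
q′′′(0) = 0

1 - 2*u^2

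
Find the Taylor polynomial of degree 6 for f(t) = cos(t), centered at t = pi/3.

-(t - pi/3)^6/1440 - sqrt(3)*(t - pi/3)^5/240 + (t - pi/3)^4/48 + sqrt(3)*(t - pi/3)^3/12 - (t - pi/3)^2/4 - sqrt(3)*(t - pi/3)/2 + 1/2

f(pi/3) = 1/2
f′(pi/3) = -sqrt(3)/2
f′′(pi/3) = -1/2
f′′′(pi/3) = sqrt(3)/2
f^(4)(pi/3) = 1/2
f^(5)(pi/3) = -sqrt(3)/2
f^(6)(pi/3) = -1/2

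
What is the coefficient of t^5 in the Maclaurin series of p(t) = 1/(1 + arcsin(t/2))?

-63/1280

Substitute the inner expansion into the outer series and collect powers.
p(0) = 1
p′(0) = -1/2
p′′(0) = 1/2
p′′′(0) = -7/8
p^(4)(0) = 2
p^(5)(0) = -189/32
So c_5 = p^(5)(0)/5! = -63/1280.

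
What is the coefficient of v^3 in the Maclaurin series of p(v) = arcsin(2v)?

4/3

Compute the successive derivatives at the expansion point and divide by k!.
p(0) = 0
p′(0) = 2
p′′(0) = 0
p′′′(0) = 8
Then c_k = p^(k)(0)/k! gives each Taylor coefficient.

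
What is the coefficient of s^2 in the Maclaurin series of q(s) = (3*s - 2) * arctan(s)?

3

Shift and add copies of the series according to the polynomial's terms.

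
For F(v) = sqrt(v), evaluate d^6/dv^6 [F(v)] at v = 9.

-35/419904

The coefficient of (v - 9)^6 in the expansion is -7/60466176, so F^(6)(9) = 6! * (-7/60466176) = -35/419904.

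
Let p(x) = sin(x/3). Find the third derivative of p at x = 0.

-1/27

Use the known series and substitute for the argument.
From the series, [x^3] p = -1/162; multiply by 3! = 6 to get -1/27.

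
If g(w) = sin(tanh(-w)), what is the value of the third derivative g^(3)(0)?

3

Substitute the inner expansion into the outer series and collect powers.
The coefficient of w^3 in the expansion is 1/2, so g′′′(0) = 3! * (1/2) = 3.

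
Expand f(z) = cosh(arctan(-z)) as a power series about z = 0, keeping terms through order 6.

29*z^6/144 - 7*z^4/24 + z^2/2 + 1

Let u equal the inner series; expand the outer function in u and truncate.
f(0) = 1
f′(0) = 0
f′′(0) = 1
f′′′(0) = 0
f^(4)(0) = -7
f^(5)(0) = 0
f^(6)(0) = 145
Dividing each by k! gives the coefficients c_0, ..., c_6.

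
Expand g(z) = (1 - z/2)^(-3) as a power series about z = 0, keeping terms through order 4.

15*z^4/16 + 5*z^3/4 + 3*z^2/2 + 3*z/2 + 1

Compute the successive derivatives at the expansion point and divide by k!.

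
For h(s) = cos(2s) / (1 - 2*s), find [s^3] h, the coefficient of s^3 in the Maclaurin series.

4

Multiply the numerator's expansion by the denominator's geometric series.
h(0) = 1
h′(0) = 2
h′′(0) = 4
h′′′(0) = 24
Then c_k = h^(k)(0)/k! gives each Taylor coefficient.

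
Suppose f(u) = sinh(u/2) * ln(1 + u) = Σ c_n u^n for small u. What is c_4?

3/16

Expand each factor separately, then convolve coefficients.
[u^0] = 0;  [u^1] = 0;  [u^2] = 1/2;  [u^3] = -1/4;  [u^4] = 3/16.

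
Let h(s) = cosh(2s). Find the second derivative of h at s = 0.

4

Compute the successive derivatives at the expansion point and divide by k!.
From the series, [s^2] h = 2; multiply by 2! = 2 to get 4.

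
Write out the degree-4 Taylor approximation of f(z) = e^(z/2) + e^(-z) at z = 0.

17*z^4/384 - 7*z^3/48 + 5*z^2/8 - z/2 + 2

Combine the two series term by term.
f(0) = 2
f′(0) = -1/2
f′′(0) = 5/4
f′′′(0) = -7/8
f^(4)(0) = 17/16
The Taylor polynomial is Σ f^(k)(0)/k! · z^k.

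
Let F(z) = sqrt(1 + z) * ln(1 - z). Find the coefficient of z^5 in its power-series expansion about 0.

-529/1920

Expand each factor separately, then convolve coefficients.
[z^0] = 0;  [z^1] = -1;  [z^2] = -1;  [z^3] = -11/24;  [z^4] = -5/12;  [z^5] = -529/1920.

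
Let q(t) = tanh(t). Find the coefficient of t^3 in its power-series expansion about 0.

-1/3

q(0) = 0
q′(0) = 1
q′′(0) = 0
q′′′(0) = -2
So c_3 = q′′′(0)/3! = -1/3.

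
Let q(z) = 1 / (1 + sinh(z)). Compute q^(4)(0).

Expand as Σ (-1)^k u^k with u equal to the inner function's series.
The coefficient of z^4 in the expansion is 4/3, so q^(4)(0) = 4! * (4/3) = 32.

32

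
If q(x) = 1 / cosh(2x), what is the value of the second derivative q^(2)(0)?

-4

Divide the numerator series by the denominator series (power-series long division).
From the series, [x^2] q = -2; multiply by 2! = 2 to get -4.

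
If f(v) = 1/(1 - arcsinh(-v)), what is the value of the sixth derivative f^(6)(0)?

Let u equal the inner series; expand the outer function in u and truncate.
The coefficient of v^6 in the expansion is 23/45, so f^(6)(0) = 6! * (23/45) = 368.

368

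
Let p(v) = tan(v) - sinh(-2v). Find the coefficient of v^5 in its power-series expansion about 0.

Add the two expansions coefficient-wise.
p(0) = 0
p′(0) = 3
p′′(0) = 0
p′′′(0) = 10
p^(4)(0) = 0
p^(5)(0) = 48
So c_5 = p^(5)(0)/5! = 2/5.

2/5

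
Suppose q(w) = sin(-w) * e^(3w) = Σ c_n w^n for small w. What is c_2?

Take the Cauchy product of the two expansions.
[w^0] = 0;  [w^1] = -1;  [w^2] = -3.
So c_2 = q′′(0)/2! = -3.

-3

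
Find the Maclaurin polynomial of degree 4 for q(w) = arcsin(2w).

4*w^3/3 + 2*w

[w^0] = 0;  [w^1] = 2;  [w^2] = 0;  [w^3] = 4/3;  [w^4] = 0.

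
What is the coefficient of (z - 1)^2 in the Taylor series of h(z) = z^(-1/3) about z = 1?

2/9

h(1) = 1
h′(1) = -1/3
h′′(1) = 4/9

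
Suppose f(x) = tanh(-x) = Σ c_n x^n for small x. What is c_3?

1/3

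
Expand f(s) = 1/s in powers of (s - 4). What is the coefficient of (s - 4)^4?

[(s - 4)^0] = 1/4;  [(s - 4)^1] = -1/16;  [(s - 4)^2] = 1/64;  [(s - 4)^3] = -1/256;  [(s - 4)^4] = 1/1024.

1/1024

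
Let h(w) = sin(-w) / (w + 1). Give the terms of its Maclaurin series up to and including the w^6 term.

Expand 1/(denominator) as a geometric series and multiply by the numerator's series.
h(0) = 0
h′(0) = -1
h′′(0) = 2
h′′′(0) = -5
h^(4)(0) = 20
h^(5)(0) = -101
h^(6)(0) = 606
The Taylor polynomial is Σ h^(k)(0)/k! · w^k.

101*w^6/120 - 101*w^5/120 + 5*w^4/6 - 5*w^3/6 + w^2 - w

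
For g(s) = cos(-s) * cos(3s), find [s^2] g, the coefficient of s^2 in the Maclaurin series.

-5

Multiply the two series term by term and collect like powers.
g(0) = 1
g′(0) = 0
g′′(0) = -10
Then c_k = g^(k)(0)/k! gives each Taylor coefficient.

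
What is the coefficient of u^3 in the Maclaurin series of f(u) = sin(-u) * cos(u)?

Expand each factor separately, then convolve coefficients.

2/3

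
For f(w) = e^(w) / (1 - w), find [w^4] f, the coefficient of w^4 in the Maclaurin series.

65/24

Expand 1/(denominator) as a geometric series and multiply by the numerator's series.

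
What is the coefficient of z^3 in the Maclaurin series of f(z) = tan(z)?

1/3

f(0) = 0
f′(0) = 1
f′′(0) = 0
f′′′(0) = 2
So c_3 = f′′′(0)/3! = 1/3.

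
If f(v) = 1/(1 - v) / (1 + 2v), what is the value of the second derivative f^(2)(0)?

Write out both Maclaurin series and multiply, keeping only the needed powers.
The coefficient of v^2 in the expansion is 3, so f′′(0) = 2! * (3) = 6.

6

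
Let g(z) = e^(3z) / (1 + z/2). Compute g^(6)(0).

1395/4

Expand each factor separately, then convolve coefficients.
The coefficient of z^6 in the expansion is 31/64, so g^(6)(0) = 6! * (31/64) = 1395/4.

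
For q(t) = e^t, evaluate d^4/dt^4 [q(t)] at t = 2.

e^(2)

The coefficient of (t - 2)^4 in the expansion is e^(2)/24, so q^(4)(2) = 4! * (e^(2)/24) = e^(2).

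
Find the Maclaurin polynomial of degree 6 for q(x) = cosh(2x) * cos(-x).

Multiply the two series term by term and collect like powers.

-13*x^6/80 - 7*x^4/24 + 3*x^2/2 + 1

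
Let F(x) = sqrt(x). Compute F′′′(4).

3/256

From the series, [(x - 4)^3] F = 1/512; multiply by 3! = 6 to get 3/256.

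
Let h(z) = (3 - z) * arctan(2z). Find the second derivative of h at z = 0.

-4

Distribute the polynomial across the series and collect like powers.
The coefficient of z^2 in the expansion is -2, so h′′(0) = 2! * (-2) = -4.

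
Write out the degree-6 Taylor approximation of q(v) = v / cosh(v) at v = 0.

5*v^5/24 - v^3/2 + v

Divide the numerator series by the denominator series (power-series long division).
[v^0] = 0;  [v^1] = 1;  [v^2] = 0;  [v^3] = -1/2;  [v^4] = 0;  [v^5] = 5/24;  [v^6] = 0.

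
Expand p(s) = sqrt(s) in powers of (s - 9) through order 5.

7*(s - 9)^5/5038848 - 5*(s - 9)^4/279936 + (s - 9)^3/3888 - (s - 9)^2/216 + (s - 9)/6 + 3

Use the known series and substitute for the argument.
[(s - 9)^0] = 3;  [(s - 9)^1] = 1/6;  [(s - 9)^2] = -1/216;  [(s - 9)^3] = 1/3888;  [(s - 9)^4] = -5/279936;  [(s - 9)^5] = 7/5038848.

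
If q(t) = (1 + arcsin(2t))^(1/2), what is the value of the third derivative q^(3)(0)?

Plug the Maclaurin series of the inner function into that of the outer and collect terms.
The coefficient of t^3 in the expansion is 7/6, so q′′′(0) = 3! * (7/6) = 7.

7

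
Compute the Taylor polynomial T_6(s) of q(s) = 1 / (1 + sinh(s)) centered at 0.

77*s^6/45 - 181*s^5/120 + 4*s^4/3 - 7*s^3/6 + s^2 - s + 1

Use the geometric series for the reciprocal, then substitute.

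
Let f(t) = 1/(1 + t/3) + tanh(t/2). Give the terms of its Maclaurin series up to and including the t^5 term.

t^5/19440 + t^4/81 - 17*t^3/216 + t^2/9 + t/6 + 1

Combine the two series term by term.
f(0) = 1
f′(0) = 1/6
f′′(0) = 2/9
f′′′(0) = -17/36
f^(4)(0) = 8/27
f^(5)(0) = 1/162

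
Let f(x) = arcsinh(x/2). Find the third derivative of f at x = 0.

The coefficient of x^3 in the expansion is -1/48, so f′′′(0) = 3! * (-1/48) = -1/8.

-1/8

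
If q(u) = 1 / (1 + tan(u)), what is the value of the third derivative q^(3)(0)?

Use the geometric series for the reciprocal, then substitute.
The coefficient of u^3 in the expansion is -4/3, so q′′′(0) = 3! * (-4/3) = -8.

-8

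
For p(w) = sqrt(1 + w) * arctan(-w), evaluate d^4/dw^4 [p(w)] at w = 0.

5/2

Write out both Maclaurin series and multiply, keeping only the needed powers.
The coefficient of w^4 in the expansion is 5/48, so p^(4)(0) = 4! * (5/48) = 5/2.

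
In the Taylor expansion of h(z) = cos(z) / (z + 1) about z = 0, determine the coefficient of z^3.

Expand 1/(denominator) as a geometric series and multiply by the numerator's series.
So c_3 = h′′′(0)/3! = -1/2.

-1/2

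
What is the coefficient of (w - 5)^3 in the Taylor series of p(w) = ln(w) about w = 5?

p(5) = ln(5)
p′(5) = 1/5
p′′(5) = -1/25
p′′′(5) = 2/125

1/375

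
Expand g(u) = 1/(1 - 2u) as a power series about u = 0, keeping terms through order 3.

Differentiate repeatedly and evaluate at the center.
[u^0] = 1;  [u^1] = 2;  [u^2] = 4;  [u^3] = 8.

8*u^3 + 4*u^2 + 2*u + 1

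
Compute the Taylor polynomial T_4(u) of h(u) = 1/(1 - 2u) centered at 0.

Use the known series and substitute for the argument.

16*u^4 + 8*u^3 + 4*u^2 + 2*u + 1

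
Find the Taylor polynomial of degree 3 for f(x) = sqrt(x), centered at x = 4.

(x - 4)^3/512 - (x - 4)^2/64 + (x - 4)/4 + 2

[(x - 4)^0] = 2;  [(x - 4)^1] = 1/4;  [(x - 4)^2] = -1/64;  [(x - 4)^3] = 1/512.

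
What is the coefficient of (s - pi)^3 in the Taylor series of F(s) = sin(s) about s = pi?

1/6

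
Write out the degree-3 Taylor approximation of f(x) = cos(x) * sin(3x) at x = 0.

-6*x^3 + 3*x

Multiply the two series term by term and collect like powers.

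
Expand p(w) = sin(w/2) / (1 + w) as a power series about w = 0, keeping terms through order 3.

23*w^3/48 - w^2/2 + w/2

Take the Cauchy product of the two expansions.
p(0) = 0
p′(0) = 1/2
p′′(0) = -1
p′′′(0) = 23/8
Then c_k = p^(k)(0)/k! gives each Taylor coefficient.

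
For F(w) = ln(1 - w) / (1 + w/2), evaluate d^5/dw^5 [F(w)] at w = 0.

Expand each factor separately, then convolve coefficients.
The coefficient of w^5 in the expansion is -19/120, so F^(5)(0) = 5! * (-19/120) = -19.

-19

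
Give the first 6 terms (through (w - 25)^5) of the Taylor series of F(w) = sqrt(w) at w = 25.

[(w - 25)^0] = 5;  [(w - 25)^1] = 1/10;  [(w - 25)^2] = -1/1000;  [(w - 25)^3] = 1/50000;  [(w - 25)^4] = -1/2000000;  [(w - 25)^5] = 7/500000000.

7*(w - 25)^5/500000000 - (w - 25)^4/2000000 + (w - 25)^3/50000 - (w - 25)^2/1000 + (w - 25)/10 + 5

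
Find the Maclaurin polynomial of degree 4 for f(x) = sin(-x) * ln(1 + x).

Write out both Maclaurin series and multiply, keeping only the needed powers.
f(0) = 0
f′(0) = 0
f′′(0) = -2
f′′′(0) = 3
f^(4)(0) = -4
Dividing each by k! gives the coefficients c_0, ..., c_4.

-x^4/6 + x^3/2 - x^2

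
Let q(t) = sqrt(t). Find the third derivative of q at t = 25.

The coefficient of (t - 25)^3 in the expansion is 1/50000, so q′′′(25) = 3! * (1/50000) = 3/25000.

3/25000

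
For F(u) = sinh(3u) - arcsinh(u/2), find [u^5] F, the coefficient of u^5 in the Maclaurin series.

Combine the two series term by term.
F(0) = 0
F′(0) = 5/2
F′′(0) = 0
F′′′(0) = 217/8
F^(4)(0) = 0
F^(5)(0) = 7767/32
The Taylor polynomial is Σ F^(k)(0)/k! · u^k.

2589/1280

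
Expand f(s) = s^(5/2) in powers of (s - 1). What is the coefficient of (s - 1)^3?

5/16

f(1) = 1
f′(1) = 5/2
f′′(1) = 15/4
f′′′(1) = 15/8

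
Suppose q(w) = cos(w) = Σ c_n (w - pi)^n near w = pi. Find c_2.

Differentiate repeatedly and evaluate at the center.
q(pi) = -1
q′(pi) = 0
q′′(pi) = 1
So c_2 = q′′(pi)/2! = 1/2.

1/2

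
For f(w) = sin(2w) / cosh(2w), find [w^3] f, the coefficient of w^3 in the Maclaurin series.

-16/3

Invert the denominator's series and multiply.
[w^0] = 0;  [w^1] = 2;  [w^2] = 0;  [w^3] = -16/3.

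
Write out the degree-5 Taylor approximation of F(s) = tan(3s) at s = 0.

[s^0] = 0;  [s^1] = 3;  [s^2] = 0;  [s^3] = 9;  [s^4] = 0;  [s^5] = 162/5.

162*s^5/5 + 9*s^3 + 3*s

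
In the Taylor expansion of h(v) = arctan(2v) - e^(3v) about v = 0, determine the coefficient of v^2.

Expand each term separately and add.
h(0) = -1
h′(0) = -1
h′′(0) = -9
The Taylor polynomial is Σ h^(k)(0)/k! · v^k.

-9/2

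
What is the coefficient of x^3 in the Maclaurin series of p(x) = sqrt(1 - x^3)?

-1/2

Differentiate repeatedly and evaluate at the center.
p(0) = 1
p′(0) = 0
p′′(0) = 0
p′′′(0) = -3
Then c_k = p^(k)(0)/k! gives each Taylor coefficient.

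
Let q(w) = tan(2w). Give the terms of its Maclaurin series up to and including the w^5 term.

q(0) = 0
q′(0) = 2
q′′(0) = 0
q′′′(0) = 16
q^(4)(0) = 0
q^(5)(0) = 512
Then c_k = q^(k)(0)/k! gives each Taylor coefficient.

64*w^5/15 + 8*w^3/3 + 2*w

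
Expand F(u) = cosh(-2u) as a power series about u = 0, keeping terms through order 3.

2*u^2 + 1

[u^0] = 1;  [u^1] = 0;  [u^2] = 2;  [u^3] = 0.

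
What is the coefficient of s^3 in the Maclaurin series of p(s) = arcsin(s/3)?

p(0) = 0
p′(0) = 1/3
p′′(0) = 0
p′′′(0) = 1/27
So c_3 = p′′′(0)/3! = 1/162.

1/162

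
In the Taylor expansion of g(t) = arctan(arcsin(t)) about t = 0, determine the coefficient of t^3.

-1/6

Plug the Maclaurin series of the inner function into that of the outer and collect terms.
g(0) = 0
g′(0) = 1
g′′(0) = 0
g′′′(0) = -1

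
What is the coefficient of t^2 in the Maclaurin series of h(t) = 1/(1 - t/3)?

1/9

Use the known series and substitute for the argument.
h(0) = 1
h′(0) = 1/3
h′′(0) = 2/9
So c_2 = h′′(0)/2! = 1/9.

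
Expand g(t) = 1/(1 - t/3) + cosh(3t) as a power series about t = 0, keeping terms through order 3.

t^3/27 + 83*t^2/18 + t/3 + 2

Combine the two series term by term.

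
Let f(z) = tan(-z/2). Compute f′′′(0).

From the series, [z^3] f = -1/24; multiply by 3! = 6 to get -1/4.

-1/4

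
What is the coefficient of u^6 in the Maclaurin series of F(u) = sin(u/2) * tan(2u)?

Multiply the two series term by term and collect like powers.
F(0) = 0
F′(0) = 0
F′′(0) = 2
F′′′(0) = 0
F^(4)(0) = 31
F^(5)(0) = 0
F^(6)(0) = 11971/8
So c_6 = F^(6)(0)/6! = 11971/5760.

11971/5760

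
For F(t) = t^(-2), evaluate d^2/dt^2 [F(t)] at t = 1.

The coefficient of (t - 1)^2 in the expansion is 3, so F′′(1) = 2! * (3) = 6.

6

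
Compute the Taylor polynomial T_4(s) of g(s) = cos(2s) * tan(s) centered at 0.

-5*s^3/3 + s

Take the Cauchy product of the two expansions.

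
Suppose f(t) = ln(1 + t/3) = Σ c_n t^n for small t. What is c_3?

1/81

f(0) = 0
f′(0) = 1/3
f′′(0) = -1/9
f′′′(0) = 2/27
Dividing each by k! gives the coefficients c_0, ..., c_3.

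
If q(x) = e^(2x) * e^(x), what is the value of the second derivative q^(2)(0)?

9

Take the Cauchy product of the two expansions.
The coefficient of x^2 in the expansion is 9/2, so q′′(0) = 2! * (9/2) = 9.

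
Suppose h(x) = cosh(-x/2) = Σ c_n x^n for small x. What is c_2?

[x^0] = 1;  [x^1] = 0;  [x^2] = 1/8.
So c_2 = h′′(0)/2! = 1/8.

1/8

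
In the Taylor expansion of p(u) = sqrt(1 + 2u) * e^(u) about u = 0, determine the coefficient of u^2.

Write out both Maclaurin series and multiply, keeping only the needed powers.
p(0) = 1
p′(0) = 2
p′′(0) = 2

1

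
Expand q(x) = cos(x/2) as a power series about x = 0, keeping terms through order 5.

q(0) = 1
q′(0) = 0
q′′(0) = -1/4
q′′′(0) = 0
q^(4)(0) = 1/16
q^(5)(0) = 0
Then c_k = q^(k)(0)/k! gives each Taylor coefficient.

x^4/384 - x^2/8 + 1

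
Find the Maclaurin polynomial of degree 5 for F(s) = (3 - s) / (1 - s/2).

Distribute the polynomial across the series and collect like powers.
F(0) = 3
F′(0) = 1/2
F′′(0) = 1/2
F′′′(0) = 3/4
F^(4)(0) = 3/2
F^(5)(0) = 15/4

s^5/32 + s^4/16 + s^3/8 + s^2/4 + s/2 + 3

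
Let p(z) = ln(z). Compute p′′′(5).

2/125

The coefficient of (z - 5)^3 in the expansion is 1/375, so p′′′(5) = 3! * (1/375) = 2/125.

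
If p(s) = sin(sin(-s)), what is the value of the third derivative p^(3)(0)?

Let u equal the inner series; expand the outer function in u and truncate.
The coefficient of s^3 in the expansion is 1/3, so p′′′(0) = 3! * (1/3) = 2.

2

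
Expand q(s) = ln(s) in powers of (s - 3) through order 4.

-(s - 3)^4/324 + (s - 3)^3/81 - (s - 3)^2/18 + (s - 3)/3 + ln(3)

q(3) = ln(3)
q′(3) = 1/3
q′′(3) = -1/9
q′′′(3) = 2/27
q^(4)(3) = -2/27
Dividing each by k! gives the coefficients c_0, ..., c_4.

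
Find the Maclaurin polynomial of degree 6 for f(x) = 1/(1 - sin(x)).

Substitute the inner expansion into the outer series and collect powers.
[x^0] = 1;  [x^1] = 1;  [x^2] = 1;  [x^3] = 5/6;  [x^4] = 2/3;  [x^5] = 61/120;  [x^6] = 17/45.

17*x^6/45 + 61*x^5/120 + 2*x^4/3 + 5*x^3/6 + x^2 + x + 1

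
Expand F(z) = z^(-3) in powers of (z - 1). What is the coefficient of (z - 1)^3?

Differentiate repeatedly and evaluate at the center.
F(1) = 1
F′(1) = -3
F′′(1) = 12
F′′′(1) = -60
So c_3 = F′′′(1)/3! = -10.

-10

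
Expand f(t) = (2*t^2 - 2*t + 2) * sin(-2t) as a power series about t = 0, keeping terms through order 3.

Shift and add copies of the series according to the polynomial's terms.
f(0) = 0
f′(0) = -4
f′′(0) = 8
f′′′(0) = -8
The Taylor polynomial is Σ f^(k)(0)/k! · t^k.

-4*t^3/3 + 4*t^2 - 4*t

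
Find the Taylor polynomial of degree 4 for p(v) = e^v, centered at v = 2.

(v - 2)^4*e^(2)/24 + (v - 2)^3*e^(2)/6 + (v - 2)^2*e^(2)/2 + (v - 2)*e^(2) + e^(2)

p(2) = e^(2)
p′(2) = e^(2)
p′′(2) = e^(2)
p′′′(2) = e^(2)
p^(4)(2) = e^(2)
Dividing each by k! gives the coefficients c_0, ..., c_4.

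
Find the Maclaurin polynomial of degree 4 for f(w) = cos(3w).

27*w^4/8 - 9*w^2/2 + 1

Apply the Taylor formula c_k = f^(k)(a)/k!.
f(0) = 1
f′(0) = 0
f′′(0) = -9
f′′′(0) = 0
f^(4)(0) = 81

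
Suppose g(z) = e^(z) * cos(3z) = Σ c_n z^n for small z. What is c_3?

Multiply the two series term by term and collect like powers.
[z^0] = 1;  [z^1] = 1;  [z^2] = -4;  [z^3] = -13/3.
So c_3 = g′′′(0)/3! = -13/3.

-13/3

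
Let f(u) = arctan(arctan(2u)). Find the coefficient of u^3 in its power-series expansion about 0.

Compose series: expand the inner function first, then feed it into the outer expansion.
[u^0] = 0;  [u^1] = 2;  [u^2] = 0;  [u^3] = -16/3.

-16/3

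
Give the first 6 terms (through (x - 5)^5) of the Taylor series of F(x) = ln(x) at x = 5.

F(5) = ln(5)
F′(5) = 1/5
F′′(5) = -1/25
F′′′(5) = 2/125
F^(4)(5) = -6/625
F^(5)(5) = 24/3125
Dividing each by k! gives the coefficients c_0, ..., c_5.

(x - 5)^5/15625 - (x - 5)^4/2500 + (x - 5)^3/375 - (x - 5)^2/50 + (x - 5)/5 + ln(5)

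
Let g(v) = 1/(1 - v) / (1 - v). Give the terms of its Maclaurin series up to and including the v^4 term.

Write out both Maclaurin series and multiply, keeping only the needed powers.
[v^0] = 1;  [v^1] = 2;  [v^2] = 3;  [v^3] = 4;  [v^4] = 5.

5*v^4 + 4*v^3 + 3*v^2 + 2*v + 1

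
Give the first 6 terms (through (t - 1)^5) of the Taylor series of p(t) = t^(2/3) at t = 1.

p(1) = 1
p′(1) = 2/3
p′′(1) = -2/9
p′′′(1) = 8/27
p^(4)(1) = -56/81
p^(5)(1) = 560/243
The Taylor polynomial is Σ p^(k)(1)/k! · (t - 1)^k.

14*(t - 1)^5/729 - 7*(t - 1)^4/243 + 4*(t - 1)^3/81 - (t - 1)^2/9 + 2*(t - 1)/3 + 1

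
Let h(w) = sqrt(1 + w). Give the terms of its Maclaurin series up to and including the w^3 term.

w^3/16 - w^2/8 + w/2 + 1

Apply the Taylor formula c_k = f^(k)(a)/k!.
[w^0] = 1;  [w^1] = 1/2;  [w^2] = -1/8;  [w^3] = 1/16.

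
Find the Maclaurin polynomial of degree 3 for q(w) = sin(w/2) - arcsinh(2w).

Combine the two series term by term.
[w^0] = 0;  [w^1] = -3/2;  [w^2] = 0;  [w^3] = 21/16.

21*w^3/16 - 3*w/2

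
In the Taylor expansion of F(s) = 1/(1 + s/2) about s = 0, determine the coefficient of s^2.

1/4

F(0) = 1
F′(0) = -1/2
F′′(0) = 1/2
So c_2 = F′′(0)/2! = 1/4.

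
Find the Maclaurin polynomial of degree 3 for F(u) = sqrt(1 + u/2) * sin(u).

Take the Cauchy product of the two expansions.
F(0) = 0
F′(0) = 1
F′′(0) = 1/2
F′′′(0) = -19/16
Dividing each by k! gives the coefficients c_0, ..., c_3.

-19*u^3/96 + u^2/4 + u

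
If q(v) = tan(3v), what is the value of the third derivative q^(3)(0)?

From the series, [v^3] q = 9; multiply by 3! = 6 to get 54.

54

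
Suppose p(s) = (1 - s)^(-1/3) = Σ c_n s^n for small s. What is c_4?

35/243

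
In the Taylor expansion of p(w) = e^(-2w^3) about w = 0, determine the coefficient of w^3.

-2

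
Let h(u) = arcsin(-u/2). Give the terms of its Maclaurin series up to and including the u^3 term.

-u^3/48 - u/2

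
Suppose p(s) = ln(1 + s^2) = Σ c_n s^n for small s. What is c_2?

1

p(0) = 0
p′(0) = 0
p′′(0) = 2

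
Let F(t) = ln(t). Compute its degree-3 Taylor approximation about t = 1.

(t - 1)^3/3 - (t - 1)^2/2 + (t - 1)

Differentiate repeatedly and evaluate at the center.
F(1) = 0
F′(1) = 1
F′′(1) = -1
F′′′(1) = 2
Dividing each by k! gives the coefficients c_0, ..., c_3.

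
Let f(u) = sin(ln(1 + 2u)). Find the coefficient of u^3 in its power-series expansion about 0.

4/3

Let u equal the inner series; expand the outer function in u and truncate.
f(0) = 0
f′(0) = 2
f′′(0) = -4
f′′′(0) = 8
So c_3 = f′′′(0)/3! = 4/3.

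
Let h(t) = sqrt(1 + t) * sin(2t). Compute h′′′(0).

Write out both Maclaurin series and multiply, keeping only the needed powers.
From the series, [t^3] h = -19/12; multiply by 3! = 6 to get -19/2.

-19/2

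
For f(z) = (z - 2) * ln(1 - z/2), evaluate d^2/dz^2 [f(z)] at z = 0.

-1/2

Distribute the polynomial across the series and collect like powers.
The coefficient of z^2 in the expansion is -1/4, so f′′(0) = 2! * (-1/4) = -1/2.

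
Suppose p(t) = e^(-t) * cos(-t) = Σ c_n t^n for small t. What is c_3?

Expand each factor separately, then convolve coefficients.
[t^0] = 1;  [t^1] = -1;  [t^2] = 0;  [t^3] = 1/3.

1/3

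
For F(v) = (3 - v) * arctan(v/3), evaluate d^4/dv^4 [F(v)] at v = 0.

Distribute the polynomial across the series and collect like powers.
From the series, [v^4] F = 1/81; multiply by 4! = 24 to get 8/27.

8/27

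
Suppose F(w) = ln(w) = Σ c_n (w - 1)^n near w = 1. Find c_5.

Compute the successive derivatives at the expansion point and divide by k!.
F(1) = 0
F′(1) = 1
F′′(1) = -1
F′′′(1) = 2
F^(4)(1) = -6
F^(5)(1) = 24
So c_5 = F^(5)(1)/5! = 1/5.

1/5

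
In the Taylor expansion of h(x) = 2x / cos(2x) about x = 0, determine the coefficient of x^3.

Divide the numerator series by the denominator series (power-series long division).
h(0) = 0
h′(0) = 2
h′′(0) = 0
h′′′(0) = 24
So c_3 = h′′′(0)/3! = 4.

4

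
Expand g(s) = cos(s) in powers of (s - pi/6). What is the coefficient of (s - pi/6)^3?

[(s - pi/6)^0] = sqrt(3)/2;  [(s - pi/6)^1] = -1/2;  [(s - pi/6)^2] = -sqrt(3)/4;  [(s - pi/6)^3] = 1/12.

1/12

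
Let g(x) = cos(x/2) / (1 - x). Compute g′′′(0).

21/4

Expand each factor separately, then convolve coefficients.
From the series, [x^3] g = 7/8; multiply by 3! = 6 to get 21/4.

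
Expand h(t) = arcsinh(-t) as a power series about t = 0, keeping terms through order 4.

t^3/6 - t

[t^0] = 0;  [t^1] = -1;  [t^2] = 0;  [t^3] = 1/6;  [t^4] = 0.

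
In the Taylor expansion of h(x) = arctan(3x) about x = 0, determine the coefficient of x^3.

[x^0] = 0;  [x^1] = 3;  [x^2] = 0;  [x^3] = -9.

-9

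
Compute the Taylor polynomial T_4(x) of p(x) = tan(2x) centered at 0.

8*x^3/3 + 2*x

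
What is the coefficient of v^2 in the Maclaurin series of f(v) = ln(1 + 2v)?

f(0) = 0
f′(0) = 2
f′′(0) = -4
So c_2 = f′′(0)/2! = -2.

-2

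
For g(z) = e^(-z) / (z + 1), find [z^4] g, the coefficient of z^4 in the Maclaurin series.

Use 1/(1 - r) = Σ r^k on the denominator, then take the Cauchy product.
g(0) = 1
g′(0) = -2
g′′(0) = 5
g′′′(0) = -16
g^(4)(0) = 65
So c_4 = g^(4)(0)/4! = 65/24.

65/24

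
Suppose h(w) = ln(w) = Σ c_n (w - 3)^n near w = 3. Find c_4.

-1/324

Differentiate repeatedly and evaluate at the center.
h(3) = ln(3)
h′(3) = 1/3
h′′(3) = -1/9
h′′′(3) = 2/27
h^(4)(3) = -2/27
So c_4 = h^(4)(3)/4! = -1/324.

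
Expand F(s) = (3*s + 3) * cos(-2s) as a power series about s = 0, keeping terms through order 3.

-6*s^3 - 6*s^2 + 3*s + 3

Distribute the polynomial across the series and collect like powers.
F(0) = 3
F′(0) = 3
F′′(0) = -12
F′′′(0) = -36
Then c_k = F^(k)(0)/k! gives each Taylor coefficient.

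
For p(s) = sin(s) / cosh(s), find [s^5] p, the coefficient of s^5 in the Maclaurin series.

3/10

Divide the numerator series by the denominator series (power-series long division).
[s^0] = 0;  [s^1] = 1;  [s^2] = 0;  [s^3] = -2/3;  [s^4] = 0;  [s^5] = 3/10.
So c_5 = p^(5)(0)/5! = 3/10.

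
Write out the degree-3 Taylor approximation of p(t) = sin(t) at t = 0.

-t^3/6 + t

Differentiate repeatedly and evaluate at the center.
[t^0] = 0;  [t^1] = 1;  [t^2] = 0;  [t^3] = -1/6.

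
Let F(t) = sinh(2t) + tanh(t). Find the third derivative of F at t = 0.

6

Add the two expansions coefficient-wise.
The coefficient of t^3 in the expansion is 1, so F′′′(0) = 3! * (1) = 6.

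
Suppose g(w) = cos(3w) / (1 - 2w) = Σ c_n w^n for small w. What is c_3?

Expand each factor separately, then convolve coefficients.
g(0) = 1
g′(0) = 2
g′′(0) = -1
g′′′(0) = -6

-1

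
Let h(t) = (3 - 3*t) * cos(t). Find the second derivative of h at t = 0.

-3

Shift and add copies of the series according to the polynomial's terms.
The coefficient of t^2 in the expansion is -3/2, so h′′(0) = 2! * (-3/2) = -3.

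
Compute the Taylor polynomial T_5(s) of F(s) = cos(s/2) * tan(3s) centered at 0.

Multiply the two series term by term and collect like powers.
F(0) = 0
F′(0) = 3
F′′(0) = 0
F′′′(0) = 207/4
F^(4)(0) = 0
F^(5)(0) = 60063/16
The Taylor polynomial is Σ F^(k)(0)/k! · s^k.

20021*s^5/640 + 69*s^3/8 + 3*s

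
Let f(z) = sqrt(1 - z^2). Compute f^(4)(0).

Compute the successive derivatives at the expansion point and divide by k!.
The coefficient of z^4 in the expansion is -1/8, so f^(4)(0) = 4! * (-1/8) = -3.

-3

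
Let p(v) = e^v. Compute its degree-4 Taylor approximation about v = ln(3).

p(ln(3)) = 3
p′(ln(3)) = 3
p′′(ln(3)) = 3
p′′′(ln(3)) = 3
p^(4)(ln(3)) = 3

(v - ln(3))^4/8 + (v - ln(3))^3/2 + 3*(v - ln(3))^2/2 + 3*(v - ln(3)) + 3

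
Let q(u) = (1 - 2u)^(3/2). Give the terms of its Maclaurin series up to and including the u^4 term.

3*u^4/8 + u^3/2 + 3*u^2/2 - 3*u + 1

Apply the Taylor formula c_k = f^(k)(a)/k!.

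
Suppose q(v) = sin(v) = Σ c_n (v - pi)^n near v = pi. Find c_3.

Apply the Taylor formula c_k = f^(k)(a)/k!.
[(v - pi)^0] = 0;  [(v - pi)^1] = -1;  [(v - pi)^2] = 0;  [(v - pi)^3] = 1/6.
So c_3 = q′′′(pi)/3! = 1/6.

1/6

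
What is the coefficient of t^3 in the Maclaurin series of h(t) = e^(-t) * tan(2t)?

Expand each factor separately, then convolve coefficients.
[t^0] = 0;  [t^1] = 2;  [t^2] = -2;  [t^3] = 11/3.

11/3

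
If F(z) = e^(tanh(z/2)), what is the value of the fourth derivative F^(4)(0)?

-7/16

Substitute the inner expansion into the outer series and collect powers.
From the series, [z^4] F = -7/384; multiply by 4! = 24 to get -7/16.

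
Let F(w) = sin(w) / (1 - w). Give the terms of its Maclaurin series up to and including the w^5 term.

101*w^5/120 + 5*w^4/6 + 5*w^3/6 + w^2 + w

Expand 1/(denominator) as a geometric series and multiply by the numerator's series.
F(0) = 0
F′(0) = 1
F′′(0) = 2
F′′′(0) = 5
F^(4)(0) = 20
F^(5)(0) = 101
Dividing each by k! gives the coefficients c_0, ..., c_5.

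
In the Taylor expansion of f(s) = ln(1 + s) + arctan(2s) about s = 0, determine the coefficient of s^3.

Add the two expansions coefficient-wise.
f(0) = 0
f′(0) = 3
f′′(0) = -1
f′′′(0) = -14

-7/3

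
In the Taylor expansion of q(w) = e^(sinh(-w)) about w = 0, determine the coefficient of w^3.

-1/3

Substitute the inner expansion into the outer series and collect powers.
[w^0] = 1;  [w^1] = -1;  [w^2] = 1/2;  [w^3] = -1/3.
So c_3 = q′′′(0)/3! = -1/3.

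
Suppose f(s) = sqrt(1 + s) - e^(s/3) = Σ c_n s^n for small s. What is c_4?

-1231/31104

Add the two expansions coefficient-wise.
f(0) = 0
f′(0) = 1/6
f′′(0) = -13/36
f′′′(0) = 73/216
f^(4)(0) = -1231/1296
So c_4 = f^(4)(0)/4! = -1231/31104.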